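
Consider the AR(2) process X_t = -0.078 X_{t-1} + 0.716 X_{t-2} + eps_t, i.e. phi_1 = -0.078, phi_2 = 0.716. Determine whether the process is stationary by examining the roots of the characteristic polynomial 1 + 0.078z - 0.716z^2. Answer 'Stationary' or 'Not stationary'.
\text{Stationary}

The AR(p) characteristic polynomial is P(z) = 1 + 0.078z - 0.716z^2.
Stationarity requires all roots to lie outside the unit circle, i.e. |z| > 1 for every root.
Set 1 + (0.078) z + (-0.716) z^2 = 0, i.e. a z^2 + b z + c = 0 with a = -0.716, b = 0.078, c = 1.
Discriminant D = b^2 - 4ac = (0.078)^2 - 4*(-0.716)*1 = 0.006084 - (-2.864) = 2.870084.
D >= 0, so the roots are real: z = (-b +/- sqrt(D)) / (2a) = (-0.078 +/- 1.694132) / (-1.432).
  z_1 = (-0.078 + 1.694132) / (-1.432) = -1.1286,   |z_1| = 1.1286.
  z_2 = (-0.078 - 1.694132) / (-1.432) = 1.2375,   |z_2| = 1.2375.
Moduli of all roots: 1.1286, 1.2375.
All moduli strictly greater than 1? Yes.
Verdict: Stationary.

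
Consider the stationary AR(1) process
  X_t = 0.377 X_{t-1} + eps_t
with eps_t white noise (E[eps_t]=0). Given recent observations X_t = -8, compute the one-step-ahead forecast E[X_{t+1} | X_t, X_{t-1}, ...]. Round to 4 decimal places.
E[X_{t+1} \mid \mathcal F_t] = -3.0160

For an AR(p) model X_t = c + sum_i phi_i X_{t-i} + eps_t, the
one-step-ahead conditional mean is
  E[X_{t+1} | X_t, ...] = c + sum_i phi_i X_{t+1-i}.
Substitute known values:
  E[X_{t+1} | ...] = (0.377) * (-8)
                   = -3.0160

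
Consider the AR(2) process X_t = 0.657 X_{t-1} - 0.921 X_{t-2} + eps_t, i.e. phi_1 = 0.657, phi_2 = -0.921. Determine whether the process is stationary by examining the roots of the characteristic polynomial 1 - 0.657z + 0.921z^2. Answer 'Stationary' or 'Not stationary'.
\text{Stationary}

The AR(p) characteristic polynomial is P(z) = 1 - 0.657z + 0.921z^2.
Stationarity requires all roots to lie outside the unit circle, i.e. |z| > 1 for every root.
Set 1 + (-0.657) z + (0.921) z^2 = 0, i.e. a z^2 + b z + c = 0 with a = 0.921, b = -0.657, c = 1.
Discriminant D = b^2 - 4ac = (-0.657)^2 - 4*(0.921)*1 = 0.431649 - (3.684) = -3.252351.
D < 0, so the roots are the complex-conjugate pair z = (-b +/- i sqrt(-D)) / (2a) = 0.3567 +/- 0.9791i.
For a conjugate pair |z|^2 = z * conj(z) = (product of roots) = c/a = 1/(0.921) = 1.085776, so |z| = sqrt(1.085776) = 1.042 for both roots.
Moduli of all roots: 1.0420, 1.0420.
All moduli strictly greater than 1? Yes.
Verdict: Stationary.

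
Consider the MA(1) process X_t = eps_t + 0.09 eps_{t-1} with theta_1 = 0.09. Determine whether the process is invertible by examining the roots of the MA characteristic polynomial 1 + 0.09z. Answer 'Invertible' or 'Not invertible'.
\text{Invertible}

The MA(q) characteristic polynomial is P(z) = 1 + 0.09z.
Invertibility requires all roots to lie outside the unit circle, i.e. |z| > 1 for every root.
This is linear in z: 1 + (0.09) z = 0  =>  z = -1/(0.09) = -11.111111,  |z| = 11.111111.
Moduli of all roots: 11.1111.
All moduli strictly greater than 1? Yes.
Verdict: Invertible.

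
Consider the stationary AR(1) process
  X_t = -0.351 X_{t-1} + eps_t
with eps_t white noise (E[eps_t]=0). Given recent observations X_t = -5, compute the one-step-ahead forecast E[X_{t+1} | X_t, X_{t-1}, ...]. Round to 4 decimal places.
E[X_{t+1} \mid \mathcal F_t] = 1.7550

For an AR(p) model X_t = c + sum_i phi_i X_{t-i} + eps_t, the
one-step-ahead conditional mean is
  E[X_{t+1} | X_t, ...] = c + sum_i phi_i X_{t+1-i}.
Substitute known values:
  E[X_{t+1} | ...] = (-0.351) * (-5)
                   = 1.7550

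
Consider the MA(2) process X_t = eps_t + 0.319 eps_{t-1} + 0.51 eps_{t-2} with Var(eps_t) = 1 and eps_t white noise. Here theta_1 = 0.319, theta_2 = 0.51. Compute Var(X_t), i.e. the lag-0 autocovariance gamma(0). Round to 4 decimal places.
\gamma(0) = 1.3619

For an MA(q) process X_t = eps_t + sum_i theta_i eps_{t-i} with
Var(eps_t) = sigma^2, the variance is
  gamma(0) = sigma^2 * (1 + sum_i theta_i^2).
  sum_i theta_i^2 = (0.319)^2 + (0.51)^2 = 0.101761 + 0.2601 = 0.361861.
  gamma(0) = 1 * (1 + 0.361861) = 1 * 1.361861 = 1.361861, which rounds to 1.3619.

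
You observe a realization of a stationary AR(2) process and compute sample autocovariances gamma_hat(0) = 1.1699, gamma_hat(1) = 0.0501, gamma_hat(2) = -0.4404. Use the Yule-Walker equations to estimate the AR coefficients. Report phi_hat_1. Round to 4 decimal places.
\hat\phi_{1} = 0.0591

The Yule-Walker equations for an AR(p) process read, in matrix form,
  Gamma_p phi = r_p,   with   (Gamma_p)_{ij} = gamma(|i - j|),
                       (r_p)_i = gamma(i),   i,j = 1..p.
Substitute the sample gammas (Toeplitz matrix and right-hand side of size 2):
  Gamma_p = [[1.1699, 0.0501], [0.0501, 1.1699]]
  r_p     = [0.0501, -0.4404]
Written out:
  1.1699 phi_1 + 0.0501 phi_2 = 0.0501
  0.0501 phi_1 + 1.1699 phi_2 = -0.4404
Solve by Cramer's rule:
  det = gamma(0)^2 - gamma(1)^2 = (1.1699)^2 - (0.0501)^2 = 1.36866601 - 0.00251001 = 1.366156
  phi_hat_1 = [gamma(1) gamma(0) - gamma(1) gamma(2)] / det = [(0.0501)(1.1699) - (0.0501)(-0.4404)] / 1.366156 = 0.08067603 / 1.366156 = 0.0591
  phi_hat_2 = [gamma(0) gamma(2) - gamma(1)^2] / det = [(1.1699)(-0.4404) - (0.0501)^2] / 1.366156 = -0.51773397 / 1.366156 = -0.379
So phi_hat = [0.0591, -0.3790].
Therefore phi_hat_1 = 0.0591.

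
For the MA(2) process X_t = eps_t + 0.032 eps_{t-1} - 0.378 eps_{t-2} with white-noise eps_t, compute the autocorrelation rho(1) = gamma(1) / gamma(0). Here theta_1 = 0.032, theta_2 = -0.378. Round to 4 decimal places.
\rho(1) = 0.0174

For an MA(q) process with theta_0 = 1, the autocovariance is
  gamma(k) = sigma^2 * sum_{i=0..q-k} theta_i * theta_{i+k},
and rho(k) = gamma(k) / gamma(0). Sigma^2 cancels.
  numerator   = (1)*(0.032) + (0.032)*(-0.378) = 0.019904.
  denominator = (1)^2 + (0.032)^2 + (-0.378)^2 = 1.143908.
  rho(1) = 0.019904 / 1.143908 = 0.0174.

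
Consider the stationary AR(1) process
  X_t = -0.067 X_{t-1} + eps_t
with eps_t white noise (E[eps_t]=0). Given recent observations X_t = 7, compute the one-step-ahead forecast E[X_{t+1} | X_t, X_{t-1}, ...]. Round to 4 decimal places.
E[X_{t+1} \mid \mathcal F_t] = -0.4690

For an AR(p) model X_t = c + sum_i phi_i X_{t-i} + eps_t, the
one-step-ahead conditional mean is
  E[X_{t+1} | X_t, ...] = c + sum_i phi_i X_{t+1-i}.
Substitute known values:
  E[X_{t+1} | ...] = (-0.067) * (7)
                   = -0.4690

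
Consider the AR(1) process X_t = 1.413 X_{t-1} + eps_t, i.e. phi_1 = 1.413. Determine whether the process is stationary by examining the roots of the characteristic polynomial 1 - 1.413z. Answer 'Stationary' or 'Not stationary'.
\text{Not stationary}

The AR(p) characteristic polynomial is P(z) = 1 - 1.413z.
Stationarity requires all roots to lie outside the unit circle, i.e. |z| > 1 for every root.
This is linear in z: 1 + (-1.413) z = 0  =>  z = -1/(-1.413) = 0.707714,  |z| = 0.707714.
Moduli of all roots: 0.7077.
All moduli strictly greater than 1? No.
Verdict: Not stationary.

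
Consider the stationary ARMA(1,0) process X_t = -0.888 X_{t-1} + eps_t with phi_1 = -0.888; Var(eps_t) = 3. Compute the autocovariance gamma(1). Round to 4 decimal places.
\gamma(1) = -12.5984

Multiply the model equation by X_{t-k} and take expectations. With theta_0 = psi_0 = 1 and psi_j the MA(infinity) weights, this gives
  gamma(k) - sum_i phi_i gamma(k-i) = c_k,
  c_k = sigma^2 * sum_{j=k..q} theta_j psi_{j-k}   (c_k = 0 for k > q),
using gamma(-m) = gamma(m).
Pure AR (q = 0): c_0 = sigma^2 = 3, c_k = 0 for k >= 1.
Equations for k = 0 and k = 1 (AR order 1):
  gamma(0) = phi_1 gamma(1) + c_0
  gamma(1) = phi_1 gamma(0) + c_1
Substituting the second into the first: gamma(0) (1 - phi_1^2) = c_0 + phi_1 c_1, so
  gamma(0) = c_0 / (1 - phi_1^2) = 3 / (1 - (-0.888)^2) = 3 / 0.211456 = 14.187349.
  gamma(1) = phi_1 gamma(0) = (-0.888)(14.187349) = -12.598366.
Therefore gamma(1) = -12.5984 (to 4 decimal places).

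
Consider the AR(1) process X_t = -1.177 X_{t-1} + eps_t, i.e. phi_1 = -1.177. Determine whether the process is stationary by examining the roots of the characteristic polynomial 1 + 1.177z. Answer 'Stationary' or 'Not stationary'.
\text{Not stationary}

The AR(p) characteristic polynomial is P(z) = 1 + 1.177z.
Stationarity requires all roots to lie outside the unit circle, i.e. |z| > 1 for every root.
This is linear in z: 1 + (1.177) z = 0  =>  z = -1/(1.177) = -0.849618,  |z| = 0.849618.
Moduli of all roots: 0.8496.
All moduli strictly greater than 1? No.
Verdict: Not stationary.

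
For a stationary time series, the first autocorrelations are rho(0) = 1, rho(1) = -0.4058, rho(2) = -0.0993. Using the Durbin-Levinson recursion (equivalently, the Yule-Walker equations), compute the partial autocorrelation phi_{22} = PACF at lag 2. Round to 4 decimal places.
\phi_{22} = -0.3160

The PACF at lag k is phi_{kk}, the last component of the solution
to the Yule-Walker system G_k phi = r_k where
  (G_k)_{ij} = rho(|i - j|), (r_k)_i = rho(i), i,j = 1..k.
Equivalently, Durbin-Levinson gives phi_{kk} iteratively:
  phi_{11} = rho(1)
  phi_{kk} = [rho(k) - sum_{j=1..k-1} phi_{k-1,j} rho(k-j)]
            / [1 - sum_{j=1..k-1} phi_{k-1,j} rho(j)],
  phi_{k,j} = phi_{k-1,j} - phi_{kk} phi_{k-1,k-j},  j = 1..k-1.
Step k = 1:
  phi_11 = rho(1) = -0.4058.
Step k = 2:
  phi_22 = [rho(2) - phi_11 rho(1)] / [1 - phi_11 rho(1)] = [-0.0993 - (-0.4058)(-0.4058)] / [1 - (-0.4058)(-0.4058)]
         = -0.26397364 / 0.83532636 = -0.316.
Therefore phi_{22} = -0.3160.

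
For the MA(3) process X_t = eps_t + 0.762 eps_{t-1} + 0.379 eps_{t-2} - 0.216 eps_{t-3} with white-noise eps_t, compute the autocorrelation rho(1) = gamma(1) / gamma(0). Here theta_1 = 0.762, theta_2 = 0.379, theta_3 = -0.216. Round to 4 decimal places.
\rho(1) = 0.5471

For an MA(q) process with theta_0 = 1, the autocovariance is
  gamma(k) = sigma^2 * sum_{i=0..q-k} theta_i * theta_{i+k},
and rho(k) = gamma(k) / gamma(0). Sigma^2 cancels.
  numerator   = (1)*(0.762) + (0.762)*(0.379) + (0.379)*(-0.216) = 0.968934.
  denominator = (1)^2 + (0.762)^2 + (0.379)^2 + (-0.216)^2 = 1.770941.
  rho(1) = 0.968934 / 1.770941 = 0.5471.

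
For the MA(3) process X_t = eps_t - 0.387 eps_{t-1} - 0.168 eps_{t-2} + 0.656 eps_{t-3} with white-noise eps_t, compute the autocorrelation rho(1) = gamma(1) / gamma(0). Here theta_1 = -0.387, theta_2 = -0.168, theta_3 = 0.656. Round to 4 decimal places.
\rho(1) = -0.2687

For an MA(q) process with theta_0 = 1, the autocovariance is
  gamma(k) = sigma^2 * sum_{i=0..q-k} theta_i * theta_{i+k},
and rho(k) = gamma(k) / gamma(0). Sigma^2 cancels.
  numerator   = (1)*(-0.387) + (-0.387)*(-0.168) + (-0.168)*(0.656) = -0.432192.
  denominator = (1)^2 + (-0.387)^2 + (-0.168)^2 + (0.656)^2 = 1.608329.
  rho(1) = -0.432192 / 1.608329 = -0.2687.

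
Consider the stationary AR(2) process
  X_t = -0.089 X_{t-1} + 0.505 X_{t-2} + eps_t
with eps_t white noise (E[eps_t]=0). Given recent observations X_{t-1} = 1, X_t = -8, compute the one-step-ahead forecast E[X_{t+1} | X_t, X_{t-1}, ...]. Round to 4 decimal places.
E[X_{t+1} \mid \mathcal F_t] = 1.2170

For an AR(p) model X_t = c + sum_i phi_i X_{t-i} + eps_t, the
one-step-ahead conditional mean is
  E[X_{t+1} | X_t, ...] = c + sum_i phi_i X_{t+1-i}.
Substitute known values:
  E[X_{t+1} | ...] = (-0.089) * (-8) + (0.505) * (1)
                   = 1.2170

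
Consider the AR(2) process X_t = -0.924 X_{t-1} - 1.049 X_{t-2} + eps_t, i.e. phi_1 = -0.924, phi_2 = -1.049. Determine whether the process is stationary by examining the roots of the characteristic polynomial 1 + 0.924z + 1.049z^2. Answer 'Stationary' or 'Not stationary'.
\text{Not stationary}

The AR(p) characteristic polynomial is P(z) = 1 + 0.924z + 1.049z^2.
Stationarity requires all roots to lie outside the unit circle, i.e. |z| > 1 for every root.
Set 1 + (0.924) z + (1.049) z^2 = 0, i.e. a z^2 + b z + c = 0 with a = 1.049, b = 0.924, c = 1.
Discriminant D = b^2 - 4ac = (0.924)^2 - 4*(1.049)*1 = 0.853776 - (4.196) = -3.342224.
D < 0, so the roots are the complex-conjugate pair z = (-b +/- i sqrt(-D)) / (2a) = -0.4404 +/- 0.8714i.
For a conjugate pair |z|^2 = z * conj(z) = (product of roots) = c/a = 1/(1.049) = 0.953289, so |z| = sqrt(0.953289) = 0.9764 for both roots.
Moduli of all roots: 0.9764, 0.9764.
All moduli strictly greater than 1? No.
Verdict: Not stationary.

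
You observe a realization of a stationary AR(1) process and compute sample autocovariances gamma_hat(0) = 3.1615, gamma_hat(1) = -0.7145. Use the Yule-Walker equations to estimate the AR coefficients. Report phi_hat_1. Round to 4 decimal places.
\hat\phi_{1} = -0.2260

The Yule-Walker equations for an AR(p) process read, in matrix form,
  Gamma_p phi = r_p,   with   (Gamma_p)_{ij} = gamma(|i - j|),
                       (r_p)_i = gamma(i),   i,j = 1..p.
Substitute the sample gammas (Toeplitz matrix and right-hand side of size 1):
  Gamma_p = [[3.1615]]
  r_p     = [-0.7145]
With p = 1 this is the single equation gamma(0) phi_1 = gamma(1):
  phi_hat_1 = gamma(1) / gamma(0) = -0.7145 / 3.1615 = -0.2260.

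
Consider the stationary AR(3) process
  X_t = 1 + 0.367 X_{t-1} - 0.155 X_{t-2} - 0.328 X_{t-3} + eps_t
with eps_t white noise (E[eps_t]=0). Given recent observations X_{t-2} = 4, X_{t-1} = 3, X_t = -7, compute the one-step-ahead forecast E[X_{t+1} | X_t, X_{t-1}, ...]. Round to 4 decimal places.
E[X_{t+1} \mid \mathcal F_t] = -3.3460

For an AR(p) model X_t = c + sum_i phi_i X_{t-i} + eps_t, the
one-step-ahead conditional mean is
  E[X_{t+1} | X_t, ...] = c + sum_i phi_i X_{t+1-i}.
Substitute known values:
  E[X_{t+1} | ...] = 1 + (0.367) * (-7) + (-0.155) * (3) + (-0.328) * (4)
                   = -3.3460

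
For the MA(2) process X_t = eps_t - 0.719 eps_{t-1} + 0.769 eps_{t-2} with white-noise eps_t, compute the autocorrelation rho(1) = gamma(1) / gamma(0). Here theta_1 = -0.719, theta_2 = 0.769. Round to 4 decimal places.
\rho(1) = -0.6033

For an MA(q) process with theta_0 = 1, the autocovariance is
  gamma(k) = sigma^2 * sum_{i=0..q-k} theta_i * theta_{i+k},
and rho(k) = gamma(k) / gamma(0). Sigma^2 cancels.
  numerator   = (1)*(-0.719) + (-0.719)*(0.769) = -1.271911.
  denominator = (1)^2 + (-0.719)^2 + (0.769)^2 = 2.108322.
  rho(1) = -1.271911 / 2.108322 = -0.6033.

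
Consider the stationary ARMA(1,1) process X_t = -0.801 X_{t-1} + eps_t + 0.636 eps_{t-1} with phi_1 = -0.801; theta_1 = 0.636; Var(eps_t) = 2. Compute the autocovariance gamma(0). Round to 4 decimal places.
\gamma(0) = 2.1519

Multiply the model equation by X_{t-k} and take expectations. With theta_0 = psi_0 = 1 and psi_j the MA(infinity) weights, this gives
  gamma(k) - sum_i phi_i gamma(k-i) = c_k,
  c_k = sigma^2 * sum_{j=k..q} theta_j psi_{j-k}   (c_k = 0 for k > q),
using gamma(-m) = gamma(m).
psi-weights needed (psi_j = theta_j + sum_i phi_i psi_{j-i}):
  psi_1 = theta_1 + phi_1 = 0.636 + (-0.801) = -0.165
Right-hand sides:
  c_0 = sigma^2 (1 + theta_1 psi_1) = 2 * (1 + (0.636)(-0.165)) = 2 * 0.89506 = 1.79012
  c_1 = sigma^2 theta_1 = 2 * (0.636) = 1.272
  c_2 = 0
Equations for k = 0 and k = 1 (AR order 1):
  gamma(0) = phi_1 gamma(1) + c_0
  gamma(1) = phi_1 gamma(0) + c_1
Substituting the second into the first: gamma(0) (1 - phi_1^2) = c_0 + phi_1 c_1, so
  gamma(0) = (c_0 + phi_1 c_1) / (1 - phi_1^2) = (1.79012 + (-0.801)(1.272)) / (1 - (-0.801)^2) = 0.771248 / 0.358399 = 2.151926.
Therefore gamma(0) = 2.1519 (to 4 decimal places).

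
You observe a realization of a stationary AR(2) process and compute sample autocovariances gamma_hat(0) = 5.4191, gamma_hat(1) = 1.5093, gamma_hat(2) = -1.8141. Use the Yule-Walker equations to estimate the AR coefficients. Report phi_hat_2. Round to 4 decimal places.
\hat\phi_{2} = -0.4470

The Yule-Walker equations for an AR(p) process read, in matrix form,
  Gamma_p phi = r_p,   with   (Gamma_p)_{ij} = gamma(|i - j|),
                       (r_p)_i = gamma(i),   i,j = 1..p.
Substitute the sample gammas (Toeplitz matrix and right-hand side of size 2):
  Gamma_p = [[5.4191, 1.5093], [1.5093, 5.4191]]
  r_p     = [1.5093, -1.8141]
Written out:
  5.4191 phi_1 + 1.5093 phi_2 = 1.5093
  1.5093 phi_1 + 5.4191 phi_2 = -1.8141
Solve by Cramer's rule:
  det = gamma(0)^2 - gamma(1)^2 = (5.4191)^2 - (1.5093)^2 = 29.36664481 - 2.27798649 = 27.08865832
  phi_hat_1 = [gamma(1) gamma(0) - gamma(1) gamma(2)] / det = [(1.5093)(5.4191) - (1.5093)(-1.8141)] / 27.08865832 = 10.91706876 / 27.08865832 = 0.403
  phi_hat_2 = [gamma(0) gamma(2) - gamma(1)^2] / det = [(5.4191)(-1.8141) - (1.5093)^2] / 27.08865832 = -12.1087758 / 27.08865832 = -0.447
So phi_hat = [0.4030, -0.4470].
Therefore phi_hat_2 = -0.4470.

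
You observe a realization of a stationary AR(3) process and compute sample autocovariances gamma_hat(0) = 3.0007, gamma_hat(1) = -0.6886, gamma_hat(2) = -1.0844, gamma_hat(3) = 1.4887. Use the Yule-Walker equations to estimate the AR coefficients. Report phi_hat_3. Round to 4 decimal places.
\hat\phi_{3} = 0.3610

The Yule-Walker equations for an AR(p) process read, in matrix form,
  Gamma_p phi = r_p,   with   (Gamma_p)_{ij} = gamma(|i - j|),
                       (r_p)_i = gamma(i),   i,j = 1..p.
Substitute the sample gammas (Toeplitz matrix and right-hand side of size 3):
  Gamma_p = [[3.0007, -0.6886, -1.0844], [-0.6886, 3.0007, -0.6886], [-1.0844, -0.6886, 3.0007]]
  r_p     = [-0.6886, -1.0844, 1.4887]
Written out (R1..R3):
  (R1) 3.0007 phi_1 - 0.6886 phi_2 - 1.0844 phi_3 = -0.6886
  (R2) -0.6886 phi_1 + 3.0007 phi_2 - 0.6886 phi_3 = -1.0844
  (R3) -1.0844 phi_1 - 0.6886 phi_2 + 3.0007 phi_3 = 1.4887
Gaussian elimination:
  R2 <- R2 - (-0.6886/3.0007) R1 = R2 - (-0.22948) R1:  2.84268 phi_2 - 0.937448 phi_3 = -1.24242
  R3 <- R3 - (-1.0844/3.0007) R1 = R3 - (-0.361382) R1:  -0.937448 phi_2 + 2.608817 phi_3 = 1.239852
  R3 <- R3 - (-0.937448/2.84268) R2 = R3 - (-0.329776) R2:  2.299669 phi_3 = 0.830132
Back-substitution:
  phi_hat_3 = 0.830132 / 2.299669 = 0.360979
  phi_hat_2 = (-1.24242 - (-0.937448)(0.360979)) / 2.84268 = -0.318017
  phi_hat_1 = (-0.6886 - (-0.6886)(-0.318017) - (-1.0844)(0.360979)) / 3.0007 = -0.172007
So phi_hat = [-0.1720, -0.3180, 0.3610].
Therefore phi_hat_3 = 0.3610.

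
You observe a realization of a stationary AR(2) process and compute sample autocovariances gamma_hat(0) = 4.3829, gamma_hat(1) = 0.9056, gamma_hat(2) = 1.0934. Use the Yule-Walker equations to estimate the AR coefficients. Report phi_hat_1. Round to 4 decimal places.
\hat\phi_{1} = 0.1620

The Yule-Walker equations for an AR(p) process read, in matrix form,
  Gamma_p phi = r_p,   with   (Gamma_p)_{ij} = gamma(|i - j|),
                       (r_p)_i = gamma(i),   i,j = 1..p.
Substitute the sample gammas (Toeplitz matrix and right-hand side of size 2):
  Gamma_p = [[4.3829, 0.9056], [0.9056, 4.3829]]
  r_p     = [0.9056, 1.0934]
Written out:
  4.3829 phi_1 + 0.9056 phi_2 = 0.9056
  0.9056 phi_1 + 4.3829 phi_2 = 1.0934
Solve by Cramer's rule:
  det = gamma(0)^2 - gamma(1)^2 = (4.3829)^2 - (0.9056)^2 = 19.20981241 - 0.82011136 = 18.38970105
  phi_hat_1 = [gamma(1) gamma(0) - gamma(1) gamma(2)] / det = [(0.9056)(4.3829) - (0.9056)(1.0934)] / 18.38970105 = 2.9789712 / 18.38970105 = 0.162
  phi_hat_2 = [gamma(0) gamma(2) - gamma(1)^2] / det = [(4.3829)(1.0934) - (0.9056)^2] / 18.38970105 = 3.9721515 / 18.38970105 = 0.216
So phi_hat = [0.1620, 0.2160].
Therefore phi_hat_1 = 0.1620.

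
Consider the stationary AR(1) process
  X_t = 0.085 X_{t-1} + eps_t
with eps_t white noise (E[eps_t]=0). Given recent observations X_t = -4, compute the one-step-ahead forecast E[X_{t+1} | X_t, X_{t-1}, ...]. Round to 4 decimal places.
E[X_{t+1} \mid \mathcal F_t] = -0.3400

For an AR(p) model X_t = c + sum_i phi_i X_{t-i} + eps_t, the
one-step-ahead conditional mean is
  E[X_{t+1} | X_t, ...] = c + sum_i phi_i X_{t+1-i}.
Substitute known values:
  E[X_{t+1} | ...] = (0.085) * (-4)
                   = -0.3400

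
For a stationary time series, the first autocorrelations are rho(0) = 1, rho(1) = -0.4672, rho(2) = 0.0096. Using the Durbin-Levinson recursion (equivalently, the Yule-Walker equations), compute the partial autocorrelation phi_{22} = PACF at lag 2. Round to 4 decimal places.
\phi_{22} = -0.2669

The PACF at lag k is phi_{kk}, the last component of the solution
to the Yule-Walker system G_k phi = r_k where
  (G_k)_{ij} = rho(|i - j|), (r_k)_i = rho(i), i,j = 1..k.
Equivalently, Durbin-Levinson gives phi_{kk} iteratively:
  phi_{11} = rho(1)
  phi_{kk} = [rho(k) - sum_{j=1..k-1} phi_{k-1,j} rho(k-j)]
            / [1 - sum_{j=1..k-1} phi_{k-1,j} rho(j)],
  phi_{k,j} = phi_{k-1,j} - phi_{kk} phi_{k-1,k-j},  j = 1..k-1.
Step k = 1:
  phi_11 = rho(1) = -0.4672.
Step k = 2:
  phi_22 = [rho(2) - phi_11 rho(1)] / [1 - phi_11 rho(1)] = [0.0096 - (-0.4672)(-0.4672)] / [1 - (-0.4672)(-0.4672)]
         = -0.20867584 / 0.78172416 = -0.2669.
Therefore phi_{22} = -0.2669.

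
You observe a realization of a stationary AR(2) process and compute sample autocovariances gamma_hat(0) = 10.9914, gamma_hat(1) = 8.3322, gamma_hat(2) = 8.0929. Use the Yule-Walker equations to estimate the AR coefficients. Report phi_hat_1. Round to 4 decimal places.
\hat\phi_{1} = 0.4700

The Yule-Walker equations for an AR(p) process read, in matrix form,
  Gamma_p phi = r_p,   with   (Gamma_p)_{ij} = gamma(|i - j|),
                       (r_p)_i = gamma(i),   i,j = 1..p.
Substitute the sample gammas (Toeplitz matrix and right-hand side of size 2):
  Gamma_p = [[10.9914, 8.3322], [8.3322, 10.9914]]
  r_p     = [8.3322, 8.0929]
Written out:
  10.9914 phi_1 + 8.3322 phi_2 = 8.3322
  8.3322 phi_1 + 10.9914 phi_2 = 8.0929
Solve by Cramer's rule:
  det = gamma(0)^2 - gamma(1)^2 = (10.9914)^2 - (8.3322)^2 = 120.81087396 - 69.42555684 = 51.38531712
  phi_hat_1 = [gamma(1) gamma(0) - gamma(1) gamma(2)] / det = [(8.3322)(10.9914) - (8.3322)(8.0929)] / 51.38531712 = 24.1508817 / 51.38531712 = 0.47
  phi_hat_2 = [gamma(0) gamma(2) - gamma(1)^2] / det = [(10.9914)(8.0929) - (8.3322)^2] / 51.38531712 = 19.52674422 / 51.38531712 = 0.38
So phi_hat = [0.4700, 0.3800].
Therefore phi_hat_1 = 0.4700.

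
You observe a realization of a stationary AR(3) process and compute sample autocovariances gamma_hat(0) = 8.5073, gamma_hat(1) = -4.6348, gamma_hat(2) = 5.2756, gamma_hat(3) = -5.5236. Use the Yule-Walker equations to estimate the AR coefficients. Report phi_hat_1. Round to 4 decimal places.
\hat\phi_{1} = -0.1150

The Yule-Walker equations for an AR(p) process read, in matrix form,
  Gamma_p phi = r_p,   with   (Gamma_p)_{ij} = gamma(|i - j|),
                       (r_p)_i = gamma(i),   i,j = 1..p.
Substitute the sample gammas (Toeplitz matrix and right-hand side of size 3):
  Gamma_p = [[8.5073, -4.6348, 5.2756], [-4.6348, 8.5073, -4.6348], [5.2756, -4.6348, 8.5073]]
  r_p     = [-4.6348, 5.2756, -5.5236]
Written out (R1..R3):
  (R1) 8.5073 phi_1 - 4.6348 phi_2 + 5.2756 phi_3 = -4.6348
  (R2) -4.6348 phi_1 + 8.5073 phi_2 - 4.6348 phi_3 = 5.2756
  (R3) 5.2756 phi_1 - 4.6348 phi_2 + 8.5073 phi_3 = -5.5236
Gaussian elimination:
  R2 <- R2 - (-4.6348/8.5073) R1 = R2 - (-0.544803) R1:  5.982248 phi_2 - 1.760639 phi_3 = 2.750548
  R3 <- R3 - (5.2756/8.5073) R1 = R3 - (0.620126) R1:  -1.760639 phi_2 + 5.235762 phi_3 = -2.649439
  R3 <- R3 - (-1.760639/5.982248) R2 = R3 - (-0.294311) R2:  4.717587 phi_3 = -1.839923
Back-substitution:
  phi_hat_3 = -1.839923 / 4.717587 = -0.390014
  phi_hat_2 = (2.750548 - (-1.760639)(-0.390014)) / 5.982248 = 0.345
  phi_hat_1 = (-4.6348 - (-4.6348)(0.345) - (5.2756)(-0.390014)) / 8.5073 = -0.114988
So phi_hat = [-0.1150, 0.3450, -0.3900].
Therefore phi_hat_1 = -0.1150.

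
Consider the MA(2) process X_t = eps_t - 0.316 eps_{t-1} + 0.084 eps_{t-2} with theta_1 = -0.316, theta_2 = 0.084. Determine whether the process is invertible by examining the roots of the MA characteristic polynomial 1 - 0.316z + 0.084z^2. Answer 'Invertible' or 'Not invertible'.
\text{Invertible}

The MA(q) characteristic polynomial is P(z) = 1 - 0.316z + 0.084z^2.
Invertibility requires all roots to lie outside the unit circle, i.e. |z| > 1 for every root.
Set 1 + (-0.316) z + (0.084) z^2 = 0, i.e. a z^2 + b z + c = 0 with a = 0.084, b = -0.316, c = 1.
Discriminant D = b^2 - 4ac = (-0.316)^2 - 4*(0.084)*1 = 0.099856 - (0.336) = -0.236144.
D < 0, so the roots are the complex-conjugate pair z = (-b +/- i sqrt(-D)) / (2a) = 1.881 +/- 2.8925i.
For a conjugate pair |z|^2 = z * conj(z) = (product of roots) = c/a = 1/(0.084) = 11.904762, so |z| = sqrt(11.904762) = 3.4503 for both roots.
Moduli of all roots: 3.4503, 3.4503.
All moduli strictly greater than 1? Yes.
Verdict: Invertible.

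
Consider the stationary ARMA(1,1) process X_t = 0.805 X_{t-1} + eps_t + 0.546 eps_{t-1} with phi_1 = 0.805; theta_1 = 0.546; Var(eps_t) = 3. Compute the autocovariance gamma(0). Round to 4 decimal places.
\gamma(0) = 18.5568

Multiply the model equation by X_{t-k} and take expectations. With theta_0 = psi_0 = 1 and psi_j the MA(infinity) weights, this gives
  gamma(k) - sum_i phi_i gamma(k-i) = c_k,
  c_k = sigma^2 * sum_{j=k..q} theta_j psi_{j-k}   (c_k = 0 for k > q),
using gamma(-m) = gamma(m).
psi-weights needed (psi_j = theta_j + sum_i phi_i psi_{j-i}):
  psi_1 = theta_1 + phi_1 = 0.546 + (0.805) = 1.351
Right-hand sides:
  c_0 = sigma^2 (1 + theta_1 psi_1) = 3 * (1 + (0.546)(1.351)) = 3 * 1.737646 = 5.212938
  c_1 = sigma^2 theta_1 = 3 * (0.546) = 1.638
  c_2 = 0
Equations for k = 0 and k = 1 (AR order 1):
  gamma(0) = phi_1 gamma(1) + c_0
  gamma(1) = phi_1 gamma(0) + c_1
Substituting the second into the first: gamma(0) (1 - phi_1^2) = c_0 + phi_1 c_1, so
  gamma(0) = (c_0 + phi_1 c_1) / (1 - phi_1^2) = (5.212938 + (0.805)(1.638)) / (1 - (0.805)^2) = 6.531528 / 0.351975 = 18.556795.
Therefore gamma(0) = 18.5568 (to 4 decimal places).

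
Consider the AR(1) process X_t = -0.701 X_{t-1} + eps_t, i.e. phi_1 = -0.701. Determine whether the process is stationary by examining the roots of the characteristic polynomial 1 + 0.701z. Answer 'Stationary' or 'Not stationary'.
\text{Stationary}

The AR(p) characteristic polynomial is P(z) = 1 + 0.701z.
Stationarity requires all roots to lie outside the unit circle, i.e. |z| > 1 for every root.
This is linear in z: 1 + (0.701) z = 0  =>  z = -1/(0.701) = -1.426534,  |z| = 1.426534.
Moduli of all roots: 1.4265.
All moduli strictly greater than 1? Yes.
Verdict: Stationary.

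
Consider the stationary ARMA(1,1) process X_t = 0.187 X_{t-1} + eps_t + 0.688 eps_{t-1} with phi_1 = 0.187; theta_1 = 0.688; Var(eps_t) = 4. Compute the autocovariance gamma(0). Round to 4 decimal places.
\gamma(0) = 7.1735

Multiply the model equation by X_{t-k} and take expectations. With theta_0 = psi_0 = 1 and psi_j the MA(infinity) weights, this gives
  gamma(k) - sum_i phi_i gamma(k-i) = c_k,
  c_k = sigma^2 * sum_{j=k..q} theta_j psi_{j-k}   (c_k = 0 for k > q),
using gamma(-m) = gamma(m).
psi-weights needed (psi_j = theta_j + sum_i phi_i psi_{j-i}):
  psi_1 = theta_1 + phi_1 = 0.688 + (0.187) = 0.875
Right-hand sides:
  c_0 = sigma^2 (1 + theta_1 psi_1) = 4 * (1 + (0.688)(0.875)) = 4 * 1.602 = 6.408
  c_1 = sigma^2 theta_1 = 4 * (0.688) = 2.752
  c_2 = 0
Equations for k = 0 and k = 1 (AR order 1):
  gamma(0) = phi_1 gamma(1) + c_0
  gamma(1) = phi_1 gamma(0) + c_1
Substituting the second into the first: gamma(0) (1 - phi_1^2) = c_0 + phi_1 c_1, so
  gamma(0) = (c_0 + phi_1 c_1) / (1 - phi_1^2) = (6.408 + (0.187)(2.752)) / (1 - (0.187)^2) = 6.922624 / 0.965031 = 7.173473.
Therefore gamma(0) = 7.1735 (to 4 decimal places).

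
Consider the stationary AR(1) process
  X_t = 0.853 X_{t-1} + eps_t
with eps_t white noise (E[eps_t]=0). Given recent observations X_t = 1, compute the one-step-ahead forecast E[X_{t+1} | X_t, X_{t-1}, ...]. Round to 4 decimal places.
E[X_{t+1} \mid \mathcal F_t] = 0.8530

For an AR(p) model X_t = c + sum_i phi_i X_{t-i} + eps_t, the
one-step-ahead conditional mean is
  E[X_{t+1} | X_t, ...] = c + sum_i phi_i X_{t+1-i}.
Substitute known values:
  E[X_{t+1} | ...] = (0.853) * (1)
                   = 0.8530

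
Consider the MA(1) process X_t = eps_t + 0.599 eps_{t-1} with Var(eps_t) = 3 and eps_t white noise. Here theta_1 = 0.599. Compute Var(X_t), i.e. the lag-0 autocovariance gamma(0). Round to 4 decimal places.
\gamma(0) = 4.0764

For an MA(q) process X_t = eps_t + sum_i theta_i eps_{t-i} with
Var(eps_t) = sigma^2, the variance is
  gamma(0) = sigma^2 * (1 + sum_i theta_i^2).
  sum_i theta_i^2 = (0.599)^2 = 0.358801.
  gamma(0) = 3 * (1 + 0.358801) = 3 * 1.358801 = 4.076403, which rounds to 4.0764.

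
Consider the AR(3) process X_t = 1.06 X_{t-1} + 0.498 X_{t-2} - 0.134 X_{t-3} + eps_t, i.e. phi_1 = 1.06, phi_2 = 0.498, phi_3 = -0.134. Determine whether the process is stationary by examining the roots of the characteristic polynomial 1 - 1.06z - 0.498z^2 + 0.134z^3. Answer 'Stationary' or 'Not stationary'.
\text{Not stationary}

The AR(p) characteristic polynomial is P(z) = 1 - 1.06z - 0.498z^2 + 0.134z^3.
Stationarity requires all roots to lie outside the unit circle, i.e. |z| > 1 for every root.
Degree 3: look for a simple real root z0 first, then factor out (1 - z/z0) and solve the remaining quadratic.
Testing z0 = 5: P(5) = 1 + (-1.06)(5) + (-0.498)(5)^2 + (0.134)(5)^3
  = 1 + (-5.3) + (-12.45) + (16.75) = 0.  So z_0 = 5 is a root, |z_0| = 5.
Divide out the factor (1 - 0.2 z) = (1 - z/z0) (since 1/z0 = 0.2):
  P(z) = (1 - 0.2 z)(1 + (-0.86) z + (-0.67) z^2)
  [check: z-coef -0.86 - (0.2) = -1.06; z^2-coef -0.67 - (0.2)(-0.86) = -0.498; z^3-coef -(0.2)(-0.67) = 0.134.]
Remaining roots from the quadratic factor 1 + (-0.86) z + (-0.67) z^2:
  Set 1 + (-0.86) z + (-0.67) z^2 = 0, i.e. a z^2 + b z + c = 0 with a = -0.67, b = -0.86, c = 1.
  Discriminant D = b^2 - 4ac = (-0.86)^2 - 4*(-0.67)*1 = 0.7396 - (-2.68) = 3.4196.
  D >= 0, so the roots are real: z = (-b +/- sqrt(D)) / (2a) = (0.86 +/- 1.849216) / (-1.34).
    z_1 = (0.86 + 1.849216) / (-1.34) = -2.0218,   |z_1| = 2.0218.
    z_2 = (0.86 - 1.849216) / (-1.34) = 0.7382,   |z_2| = 0.7382.
Moduli of all roots: 5.0000, 2.0218, 0.7382.
All moduli strictly greater than 1? No.
Verdict: Not stationary.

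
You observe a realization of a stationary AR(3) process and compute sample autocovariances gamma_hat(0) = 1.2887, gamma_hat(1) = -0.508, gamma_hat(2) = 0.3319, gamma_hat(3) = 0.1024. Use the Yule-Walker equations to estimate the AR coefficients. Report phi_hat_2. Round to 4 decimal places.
\hat\phi_{2} = 0.2110

The Yule-Walker equations for an AR(p) process read, in matrix form,
  Gamma_p phi = r_p,   with   (Gamma_p)_{ij} = gamma(|i - j|),
                       (r_p)_i = gamma(i),   i,j = 1..p.
Substitute the sample gammas (Toeplitz matrix and right-hand side of size 3):
  Gamma_p = [[1.2887, -0.508, 0.3319], [-0.508, 1.2887, -0.508], [0.3319, -0.508, 1.2887]]
  r_p     = [-0.508, 0.3319, 0.1024]
Written out (R1..R3):
  (R1) 1.2887 phi_1 - 0.508 phi_2 + 0.3319 phi_3 = -0.508
  (R2) -0.508 phi_1 + 1.2887 phi_2 - 0.508 phi_3 = 0.3319
  (R3) 0.3319 phi_1 - 0.508 phi_2 + 1.2887 phi_3 = 0.1024
Gaussian elimination:
  R2 <- R2 - (-0.508/1.2887) R1 = R2 - (-0.394196) R1:  1.088449 phi_2 - 0.377166 phi_3 = 0.131649
  R3 <- R3 - (0.3319/1.2887) R1 = R3 - (0.257546) R1:  -0.377166 phi_2 + 1.20322 phi_3 = 0.233234
  R3 <- R3 - (-0.377166/1.088449) R2 = R3 - (-0.346517) R2:  1.072526 phi_3 = 0.278852
Back-substitution:
  phi_hat_3 = 0.278852 / 1.072526 = 0.259996
  phi_hat_2 = (0.131649 - (-0.377166)(0.259996)) / 1.088449 = 0.211044
  phi_hat_1 = (-0.508 - (-0.508)(0.211044) - (0.3319)(0.259996)) / 1.2887 = -0.377964
So phi_hat = [-0.3780, 0.2110, 0.2600].
Therefore phi_hat_2 = 0.2110.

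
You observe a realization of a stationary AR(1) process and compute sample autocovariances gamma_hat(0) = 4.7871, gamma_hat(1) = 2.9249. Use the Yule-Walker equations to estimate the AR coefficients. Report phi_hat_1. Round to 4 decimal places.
\hat\phi_{1} = 0.6110

The Yule-Walker equations for an AR(p) process read, in matrix form,
  Gamma_p phi = r_p,   with   (Gamma_p)_{ij} = gamma(|i - j|),
                       (r_p)_i = gamma(i),   i,j = 1..p.
Substitute the sample gammas (Toeplitz matrix and right-hand side of size 1):
  Gamma_p = [[4.7871]]
  r_p     = [2.9249]
With p = 1 this is the single equation gamma(0) phi_1 = gamma(1):
  phi_hat_1 = gamma(1) / gamma(0) = 2.9249 / 4.7871 = 0.6110.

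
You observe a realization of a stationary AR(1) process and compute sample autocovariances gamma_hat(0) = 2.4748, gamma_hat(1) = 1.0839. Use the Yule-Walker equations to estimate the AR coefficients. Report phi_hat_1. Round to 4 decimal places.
\hat\phi_{1} = 0.4380

The Yule-Walker equations for an AR(p) process read, in matrix form,
  Gamma_p phi = r_p,   with   (Gamma_p)_{ij} = gamma(|i - j|),
                       (r_p)_i = gamma(i),   i,j = 1..p.
Substitute the sample gammas (Toeplitz matrix and right-hand side of size 1):
  Gamma_p = [[2.4748]]
  r_p     = [1.0839]
With p = 1 this is the single equation gamma(0) phi_1 = gamma(1):
  phi_hat_1 = gamma(1) / gamma(0) = 1.0839 / 2.4748 = 0.4380.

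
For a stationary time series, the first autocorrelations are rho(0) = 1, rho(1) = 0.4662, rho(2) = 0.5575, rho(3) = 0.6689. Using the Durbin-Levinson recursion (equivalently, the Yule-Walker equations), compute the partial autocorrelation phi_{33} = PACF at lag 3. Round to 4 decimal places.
\phi_{33} = 0.5030

The PACF at lag k is phi_{kk}, the last component of the solution
to the Yule-Walker system G_k phi = r_k where
  (G_k)_{ij} = rho(|i - j|), (r_k)_i = rho(i), i,j = 1..k.
Equivalently, Durbin-Levinson gives phi_{kk} iteratively:
  phi_{11} = rho(1)
  phi_{kk} = [rho(k) - sum_{j=1..k-1} phi_{k-1,j} rho(k-j)]
            / [1 - sum_{j=1..k-1} phi_{k-1,j} rho(j)],
  phi_{k,j} = phi_{k-1,j} - phi_{kk} phi_{k-1,k-j},  j = 1..k-1.
Step k = 1:
  phi_11 = rho(1) = 0.4662.
Step k = 2:
  phi_22 = [rho(2) - phi_11 rho(1)] / [1 - phi_11 rho(1)] = [0.5575 - (0.4662)(0.4662)] / [1 - (0.4662)(0.4662)]
         = 0.34015756 / 0.78265756 = 0.434619.
  Update: phi_21 = phi_11 - phi_22 phi_11 = 0.4662 - (0.434619)(0.4662) = 0.263581.
Step k = 3:
  phi_33 = [rho(3) - phi_21 rho(2) - phi_22 rho(1)] / [1 - phi_21 rho(1) - phi_22 rho(2)]
    numerator   = 0.6689 - (0.263581)(0.5575) - (0.434619)(0.4662) = 0.3193345
    denominator = 1 - (0.263581)(0.4662) - (0.434619)(0.5575) = 0.63481875
  phi_33 = 0.3193345 / 0.63481875 = 0.503.
Therefore phi_{33} = 0.5030.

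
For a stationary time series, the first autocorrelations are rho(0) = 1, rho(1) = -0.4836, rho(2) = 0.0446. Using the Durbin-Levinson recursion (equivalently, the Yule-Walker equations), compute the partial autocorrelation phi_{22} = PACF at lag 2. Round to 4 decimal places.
\phi_{22} = -0.2470

The PACF at lag k is phi_{kk}, the last component of the solution
to the Yule-Walker system G_k phi = r_k where
  (G_k)_{ij} = rho(|i - j|), (r_k)_i = rho(i), i,j = 1..k.
Equivalently, Durbin-Levinson gives phi_{kk} iteratively:
  phi_{11} = rho(1)
  phi_{kk} = [rho(k) - sum_{j=1..k-1} phi_{k-1,j} rho(k-j)]
            / [1 - sum_{j=1..k-1} phi_{k-1,j} rho(j)],
  phi_{k,j} = phi_{k-1,j} - phi_{kk} phi_{k-1,k-j},  j = 1..k-1.
Step k = 1:
  phi_11 = rho(1) = -0.4836.
Step k = 2:
  phi_22 = [rho(2) - phi_11 rho(1)] / [1 - phi_11 rho(1)] = [0.0446 - (-0.4836)(-0.4836)] / [1 - (-0.4836)(-0.4836)]
         = -0.18926896 / 0.76613104 = -0.247.
Therefore phi_{22} = -0.2470.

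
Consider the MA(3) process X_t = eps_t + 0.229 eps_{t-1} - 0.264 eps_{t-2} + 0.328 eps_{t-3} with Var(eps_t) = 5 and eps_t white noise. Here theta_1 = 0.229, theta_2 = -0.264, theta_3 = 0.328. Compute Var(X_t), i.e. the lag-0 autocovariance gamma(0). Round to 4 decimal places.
\gamma(0) = 6.1486

For an MA(q) process X_t = eps_t + sum_i theta_i eps_{t-i} with
Var(eps_t) = sigma^2, the variance is
  gamma(0) = sigma^2 * (1 + sum_i theta_i^2).
  sum_i theta_i^2 = (0.229)^2 + (-0.264)^2 + (0.328)^2 = 0.052441 + 0.069696 + 0.107584 = 0.229721.
  gamma(0) = 5 * (1 + 0.229721) = 5 * 1.229721 = 6.148605, which rounds to 6.1486.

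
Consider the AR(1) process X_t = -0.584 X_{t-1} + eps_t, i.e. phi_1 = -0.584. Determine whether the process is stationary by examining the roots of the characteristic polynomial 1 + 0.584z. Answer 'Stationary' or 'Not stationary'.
\text{Stationary}

The AR(p) characteristic polynomial is P(z) = 1 + 0.584z.
Stationarity requires all roots to lie outside the unit circle, i.e. |z| > 1 for every root.
This is linear in z: 1 + (0.584) z = 0  =>  z = -1/(0.584) = -1.712329,  |z| = 1.712329.
Moduli of all roots: 1.7123.
All moduli strictly greater than 1? Yes.
Verdict: Stationary.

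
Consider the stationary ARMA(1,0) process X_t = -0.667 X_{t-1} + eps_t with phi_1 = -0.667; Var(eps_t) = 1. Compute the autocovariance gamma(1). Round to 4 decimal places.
\gamma(1) = -1.2016

Multiply the model equation by X_{t-k} and take expectations. With theta_0 = psi_0 = 1 and psi_j the MA(infinity) weights, this gives
  gamma(k) - sum_i phi_i gamma(k-i) = c_k,
  c_k = sigma^2 * sum_{j=k..q} theta_j psi_{j-k}   (c_k = 0 for k > q),
using gamma(-m) = gamma(m).
Pure AR (q = 0): c_0 = sigma^2 = 1, c_k = 0 for k >= 1.
Equations for k = 0 and k = 1 (AR order 1):
  gamma(0) = phi_1 gamma(1) + c_0
  gamma(1) = phi_1 gamma(0) + c_1
Substituting the second into the first: gamma(0) (1 - phi_1^2) = c_0 + phi_1 c_1, so
  gamma(0) = c_0 / (1 - phi_1^2) = 1 / (1 - (-0.667)^2) = 1 / 0.555111 = 1.801442.
  gamma(1) = phi_1 gamma(0) = (-0.667)(1.801442) = -1.201561.
Therefore gamma(1) = -1.2016 (to 4 decimal places).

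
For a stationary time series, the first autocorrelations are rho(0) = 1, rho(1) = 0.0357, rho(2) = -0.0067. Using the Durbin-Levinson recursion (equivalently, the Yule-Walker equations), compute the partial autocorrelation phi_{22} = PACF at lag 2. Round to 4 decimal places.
\phi_{22} = -0.0080

The PACF at lag k is phi_{kk}, the last component of the solution
to the Yule-Walker system G_k phi = r_k where
  (G_k)_{ij} = rho(|i - j|), (r_k)_i = rho(i), i,j = 1..k.
Equivalently, Durbin-Levinson gives phi_{kk} iteratively:
  phi_{11} = rho(1)
  phi_{kk} = [rho(k) - sum_{j=1..k-1} phi_{k-1,j} rho(k-j)]
            / [1 - sum_{j=1..k-1} phi_{k-1,j} rho(j)],
  phi_{k,j} = phi_{k-1,j} - phi_{kk} phi_{k-1,k-j},  j = 1..k-1.
Step k = 1:
  phi_11 = rho(1) = 0.0357.
Step k = 2:
  phi_22 = [rho(2) - phi_11 rho(1)] / [1 - phi_11 rho(1)] = [-0.0067 - (0.0357)(0.0357)] / [1 - (0.0357)(0.0357)]
         = -0.00797449 / 0.99872551 = -0.008.
Therefore phi_{22} = -0.0080.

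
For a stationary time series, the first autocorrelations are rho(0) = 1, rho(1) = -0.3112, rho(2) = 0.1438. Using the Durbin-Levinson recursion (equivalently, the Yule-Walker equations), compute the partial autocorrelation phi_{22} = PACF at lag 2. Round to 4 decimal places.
\phi_{22} = 0.0520

The PACF at lag k is phi_{kk}, the last component of the solution
to the Yule-Walker system G_k phi = r_k where
  (G_k)_{ij} = rho(|i - j|), (r_k)_i = rho(i), i,j = 1..k.
Equivalently, Durbin-Levinson gives phi_{kk} iteratively:
  phi_{11} = rho(1)
  phi_{kk} = [rho(k) - sum_{j=1..k-1} phi_{k-1,j} rho(k-j)]
            / [1 - sum_{j=1..k-1} phi_{k-1,j} rho(j)],
  phi_{k,j} = phi_{k-1,j} - phi_{kk} phi_{k-1,k-j},  j = 1..k-1.
Step k = 1:
  phi_11 = rho(1) = -0.3112.
Step k = 2:
  phi_22 = [rho(2) - phi_11 rho(1)] / [1 - phi_11 rho(1)] = [0.1438 - (-0.3112)(-0.3112)] / [1 - (-0.3112)(-0.3112)]
         = 0.04695456 / 0.90315456 = 0.052.
Therefore phi_{22} = 0.0520.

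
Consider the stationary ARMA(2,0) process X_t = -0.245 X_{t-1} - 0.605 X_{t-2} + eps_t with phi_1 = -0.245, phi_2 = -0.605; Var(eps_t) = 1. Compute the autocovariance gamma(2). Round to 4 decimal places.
\gamma(2) = -0.9167

Multiply the model equation by X_{t-k} and take expectations. With theta_0 = psi_0 = 1 and psi_j the MA(infinity) weights, this gives
  gamma(k) - sum_i phi_i gamma(k-i) = c_k,
  c_k = sigma^2 * sum_{j=k..q} theta_j psi_{j-k}   (c_k = 0 for k > q),
using gamma(-m) = gamma(m).
Pure AR (q = 0): c_0 = sigma^2 = 1, c_k = 0 for k >= 1.
Equations for k = 0, 1, 2 (AR order 2, c_2 = 0):
  (E0) gamma(0) = phi_1 gamma(1) + phi_2 gamma(2) + c_0
  (E1) gamma(1) = phi_1 gamma(0) + phi_2 gamma(1) + c_1
  (E2) gamma(2) = phi_1 gamma(1) + phi_2 gamma(0)
From (E1): gamma(1) = A gamma(0) + B with
  A = phi_1 / (1 - phi_2) = -0.245 / 1.605 = -0.152648,   B = c_1 / (1 - phi_2) = 0 / 1.605 = 0.
Insert (E2) into (E0): gamma(0) (1 - phi_2^2) = phi_1 (1 + phi_2) gamma(1) + c_0.
  phi_1 (1 + phi_2) = (-0.245)(0.395) = -0.096775,   1 - phi_2^2 = 0.633975.
Replace gamma(1) by A gamma(0) + B and collect gamma(0):
  gamma(0) [0.633975 - (-0.096775)(-0.152648)] = c_0 = 1
  gamma(0) * 0.619202 = 1
  gamma(0) = 1 / 0.619202 = 1.614981.
  gamma(1) = A gamma(0) = (-0.152648)(1.614981) = -0.246524.
  gamma(2) = phi_1 gamma(1) + phi_2 gamma(0) = (-0.245)(-0.246524) + (-0.605)(1.614981) = -0.916665.
Therefore gamma(2) = -0.9167 (to 4 decimal places).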